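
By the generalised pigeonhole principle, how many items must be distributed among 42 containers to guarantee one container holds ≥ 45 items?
n = (45 − 1)·42 + 1 = 1849

By the generalised pigeonhole principle, to guarantee some box contains ≥ r objects we need more than (r − 1) · k objects total. Threshold: n = (r − 1) · k + 1. With r = 45 and k = 42: n = 44 · 42 + 1 = 1848 + 1 = 1849. For n = 1848 = 44 · 42, we can put exactly 44 objects in every box, avoiding 45 in any single one — so 1849 is tight.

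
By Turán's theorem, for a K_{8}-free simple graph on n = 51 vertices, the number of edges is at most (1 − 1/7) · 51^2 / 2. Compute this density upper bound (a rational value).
Turán density bound = (6/7) · 51^2/2 = 7803/7 ≈ 1114.7143

Turán's theorem: ex(n, K_{r+1}) is achieved by the complete r-partite Turán graph T(n, r) with parts as balanced as possible, and is at most (1 − 1/r) · n^2/2. For r = 7, n = 51: the density bound is (6/7) · 2601/2 = 7803/7 ≈ 1114.7143. The integer-valued extremum is e(T(51, 7)) = 1114, which is strictly less than the density bound 7803/7 since 7 ∤ 51 (the parts of T(51, 7) cannot all be equal).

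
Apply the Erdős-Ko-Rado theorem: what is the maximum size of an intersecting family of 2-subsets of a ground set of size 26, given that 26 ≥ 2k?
max |F| = C(25, 1) = 25

Erdős-Ko-Rado (1961): when n ≥ 2k, max |F| = C(n−1, k−1). The bound is attained by the star {A : i ∈ A} for any fixed i ∈ [n]. Here C(26−1, 2−1) = C(25, 1) = 25.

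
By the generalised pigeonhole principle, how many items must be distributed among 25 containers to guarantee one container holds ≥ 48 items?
n = (48 − 1)·25 + 1 = 1176

By the generalised pigeonhole principle, to guarantee some box contains ≥ r objects we need more than (r − 1) · k objects total. Threshold: n = (r − 1) · k + 1. With r = 48 and k = 25: n = 47 · 25 + 1 = 1175 + 1 = 1176. For n = 1175 = 47 · 25, we can put exactly 47 objects in every box, avoiding 48 in any single one — so 1176 is tight.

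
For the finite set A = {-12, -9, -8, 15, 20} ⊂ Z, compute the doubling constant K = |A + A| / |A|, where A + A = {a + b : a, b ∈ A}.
K = |A + A| / |A| = 15/5 = 3

Enumerate A + A = {a + b : a, b ∈ A}. With |A| = 5, there are |A|^2 = 25 ordered sum pairs; collecting distinct values, A + A = {-24, -21, -20, -18, -17, -16, 3, 6, 7, 8, 11, 12, 30, 35, 40}, so |A + A| = 15. Thus K = 15/5 = 3. For comparison, the minimum possible |A + A| over all 5-element sets is 2·5 − 1 = 9 (so min K = 9/5), attained only by arithmetic progressions.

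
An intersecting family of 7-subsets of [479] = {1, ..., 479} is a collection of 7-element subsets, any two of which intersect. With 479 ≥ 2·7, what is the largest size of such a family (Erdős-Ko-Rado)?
max |F| = C(478, 6) = 16052911963935

Erdős-Ko-Rado (1961): when n ≥ 2k, max |F| = C(n−1, k−1). The bound is attained by the star {A : i ∈ A} for any fixed i ∈ [n]. Here C(479−1, 7−1) = C(478, 6) = 16052911963935.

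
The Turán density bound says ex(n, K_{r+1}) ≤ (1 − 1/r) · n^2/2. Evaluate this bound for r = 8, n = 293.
Turán density bound = (7/8) · 293^2/2 = 600943/16 ≈ 37558.9375

Turán's theorem: ex(n, K_{r+1}) is achieved by the complete r-partite Turán graph T(n, r) with parts as balanced as possible, and is at most (1 − 1/r) · n^2/2. For r = 8, n = 293: the density bound is (7/8) · 85849/2 = 600943/16 ≈ 37558.9375. The integer-valued extremum is e(T(293, 8)) = 37558, which is strictly less than the density bound 600943/16 since 8 ∤ 293 (the parts of T(293, 8) cannot all be equal).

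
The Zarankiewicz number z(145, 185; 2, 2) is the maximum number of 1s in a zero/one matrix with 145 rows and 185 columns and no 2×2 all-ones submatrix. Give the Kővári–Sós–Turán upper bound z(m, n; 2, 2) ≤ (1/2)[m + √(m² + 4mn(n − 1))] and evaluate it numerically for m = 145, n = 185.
z(145, 185; 2, 2) ≤ (1/2)[145 + √(145² + 4·145·185·184)] = (1/2)[145 + √19764225] = 2295.3487

Kővári–Sós–Turán: let r_1, ..., r_145 be the row sums and z = Σ r_i the total number of 1s. Each pair of columns can share at most one row with both entries 1 (else a 2×2 all-ones block appears), so Σ_i C(r_i, 2) ≤ C(185, 2) = 17020. By convexity Σ_i C(r_i, 2) ≥ 145·C(z/145, 2) = z(z − 145)/(2·145), giving z² − 145z − 145·185·184 ≤ 0 and hence z ≤ (1/2)[145 + √(21025 + 4·4935800)] = (1/2)[145 + √19764225] ≈ (1/2)(145 + 4445.6974) = 2295.3487.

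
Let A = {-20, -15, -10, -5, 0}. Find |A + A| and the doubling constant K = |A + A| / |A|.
K = |A + A| / |A| = 9/5

Enumerate A + A = {a + b : a, b ∈ A}. With |A| = 5, there are |A|^2 = 25 ordered sum pairs; collecting distinct values, A + A = {-40, -35, -30, -25, -20, -15, -10, -5, 0}, so |A + A| = 9. Thus K = 9/5. Here |A + A| = 2|A| − 1 = 9, the minimum possible — so K = 9/5 is minimal, which holds iff A is an arithmetic progression.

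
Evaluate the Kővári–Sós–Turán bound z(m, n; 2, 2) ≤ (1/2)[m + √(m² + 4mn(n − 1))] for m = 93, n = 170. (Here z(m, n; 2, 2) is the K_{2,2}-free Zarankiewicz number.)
z(93, 170; 2, 2) ≤ (1/2)[93 + √(93² + 4·93·170·169)] = (1/2)[93 + √10696209] = 1681.753

Kővári–Sós–Turán: let r_1, ..., r_93 be the row sums and z = Σ r_i the total number of 1s. Each pair of columns can share at most one row with both entries 1 (else a 2×2 all-ones block appears), so Σ_i C(r_i, 2) ≤ C(170, 2) = 14365. By convexity Σ_i C(r_i, 2) ≥ 93·C(z/93, 2) = z(z − 93)/(2·93), giving z² − 93z − 93·170·169 ≤ 0 and hence z ≤ (1/2)[93 + √(8649 + 4·2671890)] = (1/2)[93 + √10696209] ≈ (1/2)(93 + 3270.5059) = 1681.753.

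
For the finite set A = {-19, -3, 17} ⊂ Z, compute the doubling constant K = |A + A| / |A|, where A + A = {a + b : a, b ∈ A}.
K = |A + A| / |A| = 6/3 = 2

Enumerate A + A = {a + b : a, b ∈ A}. With |A| = 3, there are |A|^2 = 9 ordered sum pairs; collecting distinct values, A + A = {-38, -22, -6, -2, 14, 34}, so |A + A| = 6. Thus K = 6/3 = 2. For comparison, the minimum possible |A + A| over all 3-element sets is 2·3 − 1 = 5 (so min K = 5/3), attained only by arithmetic progressions.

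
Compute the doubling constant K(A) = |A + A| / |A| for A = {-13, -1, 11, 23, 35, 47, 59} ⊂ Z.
K = |A + A| / |A| = 13/7

Enumerate A + A = {a + b : a, b ∈ A}. With |A| = 7, there are |A|^2 = 49 ordered sum pairs; collecting distinct values, A + A = {-26, -14, -2, 10, 22, 34, 46, 58, 70, 82, 94, 106, 118}, so |A + A| = 13. Thus K = 13/7. Here |A + A| = 2|A| − 1 = 13, the minimum possible — so K = 13/7 is minimal, which holds iff A is an arithmetic progression.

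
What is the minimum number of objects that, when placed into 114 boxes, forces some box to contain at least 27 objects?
n = (27 − 1)·114 + 1 = 2965

By the generalised pigeonhole principle, to guarantee some box contains ≥ r objects we need more than (r − 1) · k objects total. Threshold: n = (r − 1) · k + 1. With r = 27 and k = 114: n = 26 · 114 + 1 = 2964 + 1 = 2965. For n = 2964 = 26 · 114, we can put exactly 26 objects in every box, avoiding 27 in any single one — so 2965 is tight.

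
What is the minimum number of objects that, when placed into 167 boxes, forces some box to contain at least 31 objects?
n = (31 − 1)·167 + 1 = 5011

By the generalised pigeonhole principle, to guarantee some box contains ≥ r objects we need more than (r − 1) · k objects total. Threshold: n = (r − 1) · k + 1. With r = 31 and k = 167: n = 30 · 167 + 1 = 5010 + 1 = 5011. For n = 5010 = 30 · 167, we can put exactly 30 objects in every box, avoiding 31 in any single one — so 5011 is tight.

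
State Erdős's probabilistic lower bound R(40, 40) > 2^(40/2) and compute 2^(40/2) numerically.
2^(40/2) = 1048576; so R(40, 40) > 1048576

Colour each edge of K_n uniformly at random with red/blue. The expected number of monochromatic K_40 is C(n, 40) · 2 · 2^(−C(40,2)). If C(n, 40) · 2^(1 − C(40,2)) < 1, then with positive probability no monochromatic K_40 exists, so R(40, 40) > n. The standard estimate C(n, 40) ≤ n^40/40! shows this inequality holds whenever n ≤ 2^(40/2) (since 40! · 2^(C(40,2) − 1) > 2^(40^2/2) ≥ n^40). Hence R(40, 40) > 2^(40/2) = 1048576.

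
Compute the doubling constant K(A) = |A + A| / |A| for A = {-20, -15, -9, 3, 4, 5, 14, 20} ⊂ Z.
K = |A + A| / |A| = 33/8

Enumerate A + A = {a + b : a, b ∈ A}. With |A| = 8, there are |A|^2 = 64 ordered sum pairs; collecting distinct values, A + A = {-40, -35, -30, -29, -24, -18, -17, -16, -15, -12, -11, -10, -6, -5, -4, -1, 0, 5, 6, 7, 8, 9, 10, 11, 17, 18, 19, 23, 24, 25, 28, 34, 40}, so |A + A| = 33. Thus K = 33/8. For comparison, the minimum possible |A + A| over all 8-element sets is 2·8 − 1 = 15 (so min K = 15/8), attained only by arithmetic progressions.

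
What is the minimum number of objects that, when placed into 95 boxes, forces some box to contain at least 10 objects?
n = (10 − 1)·95 + 1 = 856

By the generalised pigeonhole principle, to guarantee some box contains ≥ r objects we need more than (r − 1) · k objects total. Threshold: n = (r − 1) · k + 1. With r = 10 and k = 95: n = 9 · 95 + 1 = 855 + 1 = 856. For n = 855 = 9 · 95, we can put exactly 9 objects in every box, avoiding 10 in any single one — so 856 is tight.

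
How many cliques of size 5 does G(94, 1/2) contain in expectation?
E[# K_5] = C(94, 5) · (1/2)^C(5, 2) = 54891018 / 2^10 = 27445509/512 ≈ 53604.509766

For each 5-subset S of vertices (there are C(94, 5) = 54891018 such S), let X_S = 1 if S induces a K_5 (all C(5, 2) = 10 edges present). Then P(X_S = 1) = (1/2)^10 = 1/1024. By linearity of expectation, E[# K_5] = C(94, 5) · (1/2)^10 = 54891018 / 1024 = 27445509/512 ≈ 53604.509766.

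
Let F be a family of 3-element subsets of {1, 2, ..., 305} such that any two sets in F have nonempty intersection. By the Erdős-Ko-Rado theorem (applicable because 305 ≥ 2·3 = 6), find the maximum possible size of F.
max |F| = C(304, 2) = 46056

Erdős-Ko-Rado (1961): when n ≥ 2k, max |F| = C(n−1, k−1). The bound is attained by the star {A : i ∈ A} for any fixed i ∈ [n]. Here C(305−1, 3−1) = C(304, 2) = 46056.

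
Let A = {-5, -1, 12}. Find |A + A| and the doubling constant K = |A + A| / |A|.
K = |A + A| / |A| = 6/3 = 2

Enumerate A + A = {a + b : a, b ∈ A}. With |A| = 3, there are |A|^2 = 9 ordered sum pairs; collecting distinct values, A + A = {-10, -6, -2, 7, 11, 24}, so |A + A| = 6. Thus K = 6/3 = 2. For comparison, the minimum possible |A + A| over all 3-element sets is 2·3 − 1 = 5 (so min K = 5/3), attained only by arithmetic progressions.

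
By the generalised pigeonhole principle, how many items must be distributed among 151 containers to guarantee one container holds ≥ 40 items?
n = (40 − 1)·151 + 1 = 5890

By the generalised pigeonhole principle, to guarantee some box contains ≥ r objects we need more than (r − 1) · k objects total. Threshold: n = (r − 1) · k + 1. With r = 40 and k = 151: n = 39 · 151 + 1 = 5889 + 1 = 5890. For n = 5889 = 39 · 151, we can put exactly 39 objects in every box, avoiding 40 in any single one — so 5890 is tight.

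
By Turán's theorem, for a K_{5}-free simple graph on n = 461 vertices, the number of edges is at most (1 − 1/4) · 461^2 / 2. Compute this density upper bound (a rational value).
Turán density bound = (3/4) · 461^2/2 = 637563/8 ≈ 79695.375

Turán's theorem: ex(n, K_{r+1}) is achieved by the complete r-partite Turán graph T(n, r) with parts as balanced as possible, and is at most (1 − 1/r) · n^2/2. For r = 4, n = 461: the density bound is (3/4) · 212521/2 = 637563/8 ≈ 79695.375. The integer-valued extremum is e(T(461, 4)) = 79695, which is strictly less than the density bound 637563/8 since 4 ∤ 461 (the parts of T(461, 4) cannot all be equal).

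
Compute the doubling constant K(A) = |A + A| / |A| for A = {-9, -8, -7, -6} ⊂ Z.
K = |A + A| / |A| = 7/4

Enumerate A + A = {a + b : a, b ∈ A}. With |A| = 4, there are |A|^2 = 16 ordered sum pairs; collecting distinct values, A + A = {-18, -17, -16, -15, -14, -13, -12}, so |A + A| = 7. Thus K = 7/4. Here |A + A| = 2|A| − 1 = 7, the minimum possible — so K = 7/4 is minimal, which holds iff A is an arithmetic progression.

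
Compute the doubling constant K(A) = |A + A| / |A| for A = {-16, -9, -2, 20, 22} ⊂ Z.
K = |A + A| / |A| = 14/5

Enumerate A + A = {a + b : a, b ∈ A}. With |A| = 5, there are |A|^2 = 25 ordered sum pairs; collecting distinct values, A + A = {-32, -25, -18, -11, -4, 4, 6, 11, 13, 18, 20, 40, 42, 44}, so |A + A| = 14. Thus K = 14/5. For comparison, the minimum possible |A + A| over all 5-element sets is 2·5 − 1 = 9 (so min K = 9/5), attained only by arithmetic progressions.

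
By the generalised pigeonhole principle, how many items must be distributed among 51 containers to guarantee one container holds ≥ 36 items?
n = (36 − 1)·51 + 1 = 1786

By the generalised pigeonhole principle, to guarantee some box contains ≥ r objects we need more than (r − 1) · k objects total. Threshold: n = (r − 1) · k + 1. With r = 36 and k = 51: n = 35 · 51 + 1 = 1785 + 1 = 1786. For n = 1785 = 35 · 51, we can put exactly 35 objects in every box, avoiding 36 in any single one — so 1786 is tight.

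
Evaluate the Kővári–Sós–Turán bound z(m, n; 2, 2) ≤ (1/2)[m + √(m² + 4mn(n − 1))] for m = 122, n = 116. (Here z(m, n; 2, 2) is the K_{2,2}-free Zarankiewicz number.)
z(122, 116; 2, 2) ≤ (1/2)[122 + √(122² + 4·122·116·115)] = (1/2)[122 + √6524804] = 1338.1848

Kővári–Sós–Turán: let r_1, ..., r_122 be the row sums and z = Σ r_i the total number of 1s. Each pair of columns can share at most one row with both entries 1 (else a 2×2 all-ones block appears), so Σ_i C(r_i, 2) ≤ C(116, 2) = 6670. By convexity Σ_i C(r_i, 2) ≥ 122·C(z/122, 2) = z(z − 122)/(2·122), giving z² − 122z − 122·116·115 ≤ 0 and hence z ≤ (1/2)[122 + √(14884 + 4·1627480)] = (1/2)[122 + √6524804] ≈ (1/2)(122 + 2554.3696) = 1338.1848.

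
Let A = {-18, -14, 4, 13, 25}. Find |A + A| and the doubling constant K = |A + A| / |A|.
K = |A + A| / |A| = 15/5 = 3

Enumerate A + A = {a + b : a, b ∈ A}. With |A| = 5, there are |A|^2 = 25 ordered sum pairs; collecting distinct values, A + A = {-36, -32, -28, -14, -10, -5, -1, 7, 8, 11, 17, 26, 29, 38, 50}, so |A + A| = 15. Thus K = 15/5 = 3. For comparison, the minimum possible |A + A| over all 5-element sets is 2·5 − 1 = 9 (so min K = 9/5), attained only by arithmetic progressions.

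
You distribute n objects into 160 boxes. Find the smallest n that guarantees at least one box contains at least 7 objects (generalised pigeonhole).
n = (7 − 1)·160 + 1 = 961

By the generalised pigeonhole principle, to guarantee some box contains ≥ r objects we need more than (r − 1) · k objects total. Threshold: n = (r − 1) · k + 1. With r = 7 and k = 160: n = 6 · 160 + 1 = 960 + 1 = 961. For n = 960 = 6 · 160, we can put exactly 6 objects in every box, avoiding 7 in any single one — so 961 is tight.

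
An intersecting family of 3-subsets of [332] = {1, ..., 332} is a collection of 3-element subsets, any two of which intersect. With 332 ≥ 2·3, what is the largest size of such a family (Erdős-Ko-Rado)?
max |F| = C(331, 2) = 54615

The Erdős-Ko-Rado theorem states: for n ≥ 2k, an intersecting family of k-subsets of an n-element set has size at most C(n − 1, k − 1), with equality for 'star' families {A ⊆ [n] : |A| = k, i ∈ A} (fix an element i). For n = 332, k = 3: C(331, 2) = 54615.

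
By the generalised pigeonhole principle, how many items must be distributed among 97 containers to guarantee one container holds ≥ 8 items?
n = (8 − 1)·97 + 1 = 680

By the generalised pigeonhole principle, to guarantee some box contains ≥ r objects we need more than (r − 1) · k objects total. Threshold: n = (r − 1) · k + 1. With r = 8 and k = 97: n = 7 · 97 + 1 = 679 + 1 = 680. For n = 679 = 7 · 97, we can put exactly 7 objects in every box, avoiding 8 in any single one — so 680 is tight.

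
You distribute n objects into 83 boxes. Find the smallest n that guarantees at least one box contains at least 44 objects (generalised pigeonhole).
n = (44 − 1)·83 + 1 = 3570

By the generalised pigeonhole principle, to guarantee some box contains ≥ r objects we need more than (r − 1) · k objects total. Threshold: n = (r − 1) · k + 1. With r = 44 and k = 83: n = 43 · 83 + 1 = 3569 + 1 = 3570. For n = 3569 = 43 · 83, we can put exactly 43 objects in every box, avoiding 44 in any single one — so 3570 is tight.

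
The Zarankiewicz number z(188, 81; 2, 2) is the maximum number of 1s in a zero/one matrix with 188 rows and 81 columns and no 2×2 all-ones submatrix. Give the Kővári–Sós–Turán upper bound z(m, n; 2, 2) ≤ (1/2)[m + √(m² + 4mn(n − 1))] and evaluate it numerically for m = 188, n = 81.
z(188, 81; 2, 2) ≤ (1/2)[188 + √(188² + 4·188·81·80)] = (1/2)[188 + √4908304] = 1201.7346

Kővári–Sós–Turán: let r_1, ..., r_188 be the row sums and z = Σ r_i the total number of 1s. Each pair of columns can share at most one row with both entries 1 (else a 2×2 all-ones block appears), so Σ_i C(r_i, 2) ≤ C(81, 2) = 3240. By convexity Σ_i C(r_i, 2) ≥ 188·C(z/188, 2) = z(z − 188)/(2·188), giving z² − 188z − 188·81·80 ≤ 0 and hence z ≤ (1/2)[188 + √(35344 + 4·1218240)] = (1/2)[188 + √4908304] ≈ (1/2)(188 + 2215.4693) = 1201.7346.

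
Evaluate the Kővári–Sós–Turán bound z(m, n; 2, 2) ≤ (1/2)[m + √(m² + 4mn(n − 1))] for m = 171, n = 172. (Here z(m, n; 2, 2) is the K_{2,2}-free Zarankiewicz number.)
z(171, 172; 2, 2) ≤ (1/2)[171 + √(171² + 4·171·172·171)] = (1/2)[171 + √20147049] = 2329.7732

Kővári–Sós–Turán: let r_1, ..., r_171 be the row sums and z = Σ r_i the total number of 1s. Each pair of columns can share at most one row with both entries 1 (else a 2×2 all-ones block appears), so Σ_i C(r_i, 2) ≤ C(172, 2) = 14706. By convexity Σ_i C(r_i, 2) ≥ 171·C(z/171, 2) = z(z − 171)/(2·171), giving z² − 171z − 171·172·171 ≤ 0 and hence z ≤ (1/2)[171 + √(29241 + 4·5029452)] = (1/2)[171 + √20147049] ≈ (1/2)(171 + 4488.5464) = 2329.7732.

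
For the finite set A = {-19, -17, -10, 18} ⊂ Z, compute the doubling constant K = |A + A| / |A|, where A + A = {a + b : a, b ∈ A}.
K = |A + A| / |A| = 10/4 = 5/2

Enumerate A + A = {a + b : a, b ∈ A}. With |A| = 4, there are |A|^2 = 16 ordered sum pairs; collecting distinct values, A + A = {-38, -36, -34, -29, -27, -20, -1, 1, 8, 36}, so |A + A| = 10. Thus K = 10/4 = 5/2. For comparison, the minimum possible |A + A| over all 4-element sets is 2·4 − 1 = 7 (so min K = 7/4), attained only by arithmetic progressions.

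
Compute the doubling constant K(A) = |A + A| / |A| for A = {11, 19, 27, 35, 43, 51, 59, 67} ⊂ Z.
K = |A + A| / |A| = 15/8

Enumerate A + A = {a + b : a, b ∈ A}. With |A| = 8, there are |A|^2 = 64 ordered sum pairs; collecting distinct values, A + A = {22, 30, 38, 46, 54, 62, 70, 78, 86, 94, 102, 110, 118, 126, 134}, so |A + A| = 15. Thus K = 15/8. Here |A + A| = 2|A| − 1 = 15, the minimum possible — so K = 15/8 is minimal, which holds iff A is an arithmetic progression.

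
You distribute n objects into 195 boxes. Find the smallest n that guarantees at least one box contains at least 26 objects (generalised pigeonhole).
n = (26 − 1)·195 + 1 = 4876

By the generalised pigeonhole principle, to guarantee some box contains ≥ r objects we need more than (r − 1) · k objects total. Threshold: n = (r − 1) · k + 1. With r = 26 and k = 195: n = 25 · 195 + 1 = 4875 + 1 = 4876. For n = 4875 = 25 · 195, we can put exactly 25 objects in every box, avoiding 26 in any single one — so 4876 is tight.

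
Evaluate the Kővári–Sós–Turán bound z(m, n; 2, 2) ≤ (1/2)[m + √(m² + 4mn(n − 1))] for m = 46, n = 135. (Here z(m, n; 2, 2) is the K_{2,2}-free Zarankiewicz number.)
z(46, 135; 2, 2) ≤ (1/2)[46 + √(46² + 4·46·135·134)] = (1/2)[46 + √3330676] = 935.507

Kővári–Sós–Turán: let r_1, ..., r_46 be the row sums and z = Σ r_i the total number of 1s. Each pair of columns can share at most one row with both entries 1 (else a 2×2 all-ones block appears), so Σ_i C(r_i, 2) ≤ C(135, 2) = 9045. By convexity Σ_i C(r_i, 2) ≥ 46·C(z/46, 2) = z(z − 46)/(2·46), giving z² − 46z − 46·135·134 ≤ 0 and hence z ≤ (1/2)[46 + √(2116 + 4·832140)] = (1/2)[46 + √3330676] ≈ (1/2)(46 + 1825.014) = 935.507.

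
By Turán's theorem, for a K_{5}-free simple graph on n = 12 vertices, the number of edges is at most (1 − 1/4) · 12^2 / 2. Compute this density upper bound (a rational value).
Turán density bound = (3/4) · 12^2/2 = 54

Turán's theorem: ex(n, K_{r+1}) is achieved by the complete r-partite Turán graph T(n, r) with parts as balanced as possible, and is at most (1 − 1/r) · n^2/2. For r = 4, n = 12: the density bound is (3/4) · 144/2 = 54. Since 4 ∣ 12, the Turán graph T(12, 4) has parts of equal size 3, and its edge count e(T(12, 4)) = 54 attains the density bound exactly.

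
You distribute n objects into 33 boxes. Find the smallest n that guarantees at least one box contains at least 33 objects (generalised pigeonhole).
n = (33 − 1)·33 + 1 = 1057

By the generalised pigeonhole principle, to guarantee some box contains ≥ r objects we need more than (r − 1) · k objects total. Threshold: n = (r − 1) · k + 1. With r = 33 and k = 33: n = 32 · 33 + 1 = 1056 + 1 = 1057. For n = 1056 = 32 · 33, we can put exactly 32 objects in every box, avoiding 33 in any single one — so 1057 is tight.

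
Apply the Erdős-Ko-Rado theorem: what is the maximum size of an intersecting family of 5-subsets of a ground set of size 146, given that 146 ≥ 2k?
max |F| = C(145, 4) = 17666220

Erdős-Ko-Rado (1961): when n ≥ 2k, max |F| = C(n−1, k−1). The bound is attained by the star {A : i ∈ A} for any fixed i ∈ [n]. Here C(146−1, 5−1) = C(145, 4) = 17666220.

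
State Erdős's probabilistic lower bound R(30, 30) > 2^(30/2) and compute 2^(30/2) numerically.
2^(30/2) = 32768; so R(30, 30) > 32768

Colour each edge of K_n uniformly at random with red/blue. The expected number of monochromatic K_30 is C(n, 30) · 2 · 2^(−C(30,2)). If C(n, 30) · 2^(1 − C(30,2)) < 1, then with positive probability no monochromatic K_30 exists, so R(30, 30) > n. The standard estimate C(n, 30) ≤ n^30/30! shows this inequality holds whenever n ≤ 2^(30/2) (since 30! · 2^(C(30,2) − 1) > 2^(30^2/2) ≥ n^30). Hence R(30, 30) > 2^(30/2) = 32768.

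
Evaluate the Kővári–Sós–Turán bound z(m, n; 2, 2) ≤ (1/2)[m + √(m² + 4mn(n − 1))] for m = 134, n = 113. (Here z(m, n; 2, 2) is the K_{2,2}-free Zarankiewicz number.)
z(134, 113; 2, 2) ≤ (1/2)[134 + √(134² + 4·134·113·112)] = (1/2)[134 + √6801572] = 1370.9912

Kővári–Sós–Turán: let r_1, ..., r_134 be the row sums and z = Σ r_i the total number of 1s. Each pair of columns can share at most one row with both entries 1 (else a 2×2 all-ones block appears), so Σ_i C(r_i, 2) ≤ C(113, 2) = 6328. By convexity Σ_i C(r_i, 2) ≥ 134·C(z/134, 2) = z(z − 134)/(2·134), giving z² − 134z − 134·113·112 ≤ 0 and hence z ≤ (1/2)[134 + √(17956 + 4·1695904)] = (1/2)[134 + √6801572] ≈ (1/2)(134 + 2607.9824) = 1370.9912.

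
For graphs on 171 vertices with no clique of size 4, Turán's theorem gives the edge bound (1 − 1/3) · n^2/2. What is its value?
Turán density bound = (2/3) · 171^2/2 = 9747

Turán's theorem: ex(n, K_{r+1}) is achieved by the complete r-partite Turán graph T(n, r) with parts as balanced as possible, and is at most (1 − 1/r) · n^2/2. For r = 3, n = 171: the density bound is (2/3) · 29241/2 = 9747. Since 3 ∣ 171, the Turán graph T(171, 3) has parts of equal size 57, and its edge count e(T(171, 3)) = 9747 attains the density bound exactly.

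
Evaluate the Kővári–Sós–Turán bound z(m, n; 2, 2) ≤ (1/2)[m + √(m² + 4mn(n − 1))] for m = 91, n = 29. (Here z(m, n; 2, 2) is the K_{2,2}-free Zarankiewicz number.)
z(91, 29; 2, 2) ≤ (1/2)[91 + √(91² + 4·91·29·28)] = (1/2)[91 + √303849] = 321.1125

Kővári–Sós–Turán: let r_1, ..., r_91 be the row sums and z = Σ r_i the total number of 1s. Each pair of columns can share at most one row with both entries 1 (else a 2×2 all-ones block appears), so Σ_i C(r_i, 2) ≤ C(29, 2) = 406. By convexity Σ_i C(r_i, 2) ≥ 91·C(z/91, 2) = z(z − 91)/(2·91), giving z² − 91z − 91·29·28 ≤ 0 and hence z ≤ (1/2)[91 + √(8281 + 4·73892)] = (1/2)[91 + √303849] ≈ (1/2)(91 + 551.225) = 321.1125.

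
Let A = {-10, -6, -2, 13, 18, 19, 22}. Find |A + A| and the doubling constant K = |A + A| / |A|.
K = |A + A| / |A| = 25/7

Enumerate A + A = {a + b : a, b ∈ A}. With |A| = 7, there are |A|^2 = 49 ordered sum pairs; collecting distinct values, A + A = {-20, -16, -12, -8, -4, 3, 7, 8, 9, 11, 12, 13, 16, 17, 20, 26, 31, 32, 35, 36, 37, 38, 40, 41, 44}, so |A + A| = 25. Thus K = 25/7. For comparison, the minimum possible |A + A| over all 7-element sets is 2·7 − 1 = 13 (so min K = 13/7), attained only by arithmetic progressions.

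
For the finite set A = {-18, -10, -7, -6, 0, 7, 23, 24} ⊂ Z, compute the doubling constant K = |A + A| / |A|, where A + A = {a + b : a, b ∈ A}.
K = |A + A| / |A| = 33/8

Enumerate A + A = {a + b : a, b ∈ A}. With |A| = 8, there are |A|^2 = 64 ordered sum pairs; collecting distinct values, A + A = {-36, -28, -25, -24, -20, -18, -17, -16, -14, -13, -12, -11, -10, -7, -6, -3, 0, 1, 5, 6, 7, 13, 14, 16, 17, 18, 23, 24, 30, 31, 46, 47, 48}, so |A + A| = 33. Thus K = 33/8. For comparison, the minimum possible |A + A| over all 8-element sets is 2·8 − 1 = 15 (so min K = 15/8), attained only by arithmetic progressions.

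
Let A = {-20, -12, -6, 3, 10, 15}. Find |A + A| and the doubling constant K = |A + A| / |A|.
K = |A + A| / |A| = 21/6 = 7/2

Enumerate A + A = {a + b : a, b ∈ A}. With |A| = 6, there are |A|^2 = 36 ordered sum pairs; collecting distinct values, A + A = {-40, -32, -26, -24, -18, -17, -12, -10, -9, -5, -3, -2, 3, 4, 6, 9, 13, 18, 20, 25, 30}, so |A + A| = 21. Thus K = 21/6 = 7/2. For comparison, the minimum possible |A + A| over all 6-element sets is 2·6 − 1 = 11 (so min K = 11/6), attained only by arithmetic progressions.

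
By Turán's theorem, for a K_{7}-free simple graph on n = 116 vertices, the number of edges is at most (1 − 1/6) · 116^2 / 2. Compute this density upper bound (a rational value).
Turán density bound = (5/6) · 116^2/2 = 16820/3 ≈ 5606.6667

Turán's theorem: ex(n, K_{r+1}) is achieved by the complete r-partite Turán graph T(n, r) with parts as balanced as possible, and is at most (1 − 1/r) · n^2/2. For r = 6, n = 116: the density bound is (5/6) · 13456/2 = 16820/3 ≈ 5606.6667. The integer-valued extremum is e(T(116, 6)) = 5606, which is strictly less than the density bound 16820/3 since 6 ∤ 116 (the parts of T(116, 6) cannot all be equal).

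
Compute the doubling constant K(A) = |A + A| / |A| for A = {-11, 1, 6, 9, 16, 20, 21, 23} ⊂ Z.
K = |A + A| / |A| = 31/8

Enumerate A + A = {a + b : a, b ∈ A}. With |A| = 8, there are |A|^2 = 64 ordered sum pairs; collecting distinct values, A + A = {-22, -10, -5, -2, 2, 5, 7, 9, 10, 12, 15, 17, 18, 21, 22, 24, 25, 26, 27, 29, 30, 32, 36, 37, 39, 40, 41, 42, 43, 44, 46}, so |A + A| = 31. Thus K = 31/8. For comparison, the minimum possible |A + A| over all 8-element sets is 2·8 − 1 = 15 (so min K = 15/8), attained only by arithmetic progressions.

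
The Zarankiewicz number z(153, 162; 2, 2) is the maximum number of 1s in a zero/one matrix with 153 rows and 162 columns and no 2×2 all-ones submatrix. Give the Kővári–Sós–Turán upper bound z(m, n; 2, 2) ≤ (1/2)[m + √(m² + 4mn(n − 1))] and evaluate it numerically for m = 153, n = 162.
z(153, 162; 2, 2) ≤ (1/2)[153 + √(153² + 4·153·162·161)] = (1/2)[153 + √15985593] = 2075.5994

Kővári–Sós–Turán: let r_1, ..., r_153 be the row sums and z = Σ r_i the total number of 1s. Each pair of columns can share at most one row with both entries 1 (else a 2×2 all-ones block appears), so Σ_i C(r_i, 2) ≤ C(162, 2) = 13041. By convexity Σ_i C(r_i, 2) ≥ 153·C(z/153, 2) = z(z − 153)/(2·153), giving z² − 153z − 153·162·161 ≤ 0 and hence z ≤ (1/2)[153 + √(23409 + 4·3990546)] = (1/2)[153 + √15985593] ≈ (1/2)(153 + 3998.1987) = 2075.5994.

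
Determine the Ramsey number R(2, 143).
R(2, 143) = 143

R(2, k) = k for all k ≥ 2: in a 2-colouring of K_k, either some edge is red (a red K_2) or all edges are blue (a blue K_k). And K_{142} coloured all-blue has no blue K_143, so R(2, 143) > 142. Hence R(2, 143) = 143.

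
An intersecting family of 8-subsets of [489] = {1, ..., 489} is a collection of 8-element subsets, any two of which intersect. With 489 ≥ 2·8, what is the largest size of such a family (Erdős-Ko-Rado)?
max |F| = C(488, 7) = 1252379024663976

The Erdős-Ko-Rado theorem states: for n ≥ 2k, an intersecting family of k-subsets of an n-element set has size at most C(n − 1, k − 1), with equality for 'star' families {A ⊆ [n] : |A| = k, i ∈ A} (fix an element i). For n = 489, k = 8: C(488, 7) = 1252379024663976.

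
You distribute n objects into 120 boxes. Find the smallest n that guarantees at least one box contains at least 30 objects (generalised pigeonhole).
n = (30 − 1)·120 + 1 = 3481

By the generalised pigeonhole principle, to guarantee some box contains ≥ r objects we need more than (r − 1) · k objects total. Threshold: n = (r − 1) · k + 1. With r = 30 and k = 120: n = 29 · 120 + 1 = 3480 + 1 = 3481. For n = 3480 = 29 · 120, we can put exactly 29 objects in every box, avoiding 30 in any single one — so 3481 is tight.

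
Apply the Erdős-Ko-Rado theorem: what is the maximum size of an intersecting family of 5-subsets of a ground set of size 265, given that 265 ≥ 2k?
max |F| = C(264, 4) = 197829126

The Erdős-Ko-Rado theorem states: for n ≥ 2k, an intersecting family of k-subsets of an n-element set has size at most C(n − 1, k − 1), with equality for 'star' families {A ⊆ [n] : |A| = k, i ∈ A} (fix an element i). For n = 265, k = 5: C(264, 4) = 197829126.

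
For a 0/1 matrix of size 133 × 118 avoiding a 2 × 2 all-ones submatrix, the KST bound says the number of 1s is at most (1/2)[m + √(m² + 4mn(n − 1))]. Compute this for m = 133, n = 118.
z(133, 118; 2, 2) ≤ (1/2)[133 + √(133² + 4·133·118·117)] = (1/2)[133 + √7362481] = 1423.1946

Kővári–Sós–Turán: let r_1, ..., r_133 be the row sums and z = Σ r_i the total number of 1s. Each pair of columns can share at most one row with both entries 1 (else a 2×2 all-ones block appears), so Σ_i C(r_i, 2) ≤ C(118, 2) = 6903. By convexity Σ_i C(r_i, 2) ≥ 133·C(z/133, 2) = z(z − 133)/(2·133), giving z² − 133z − 133·118·117 ≤ 0 and hence z ≤ (1/2)[133 + √(17689 + 4·1836198)] = (1/2)[133 + √7362481] ≈ (1/2)(133 + 2713.3892) = 1423.1946.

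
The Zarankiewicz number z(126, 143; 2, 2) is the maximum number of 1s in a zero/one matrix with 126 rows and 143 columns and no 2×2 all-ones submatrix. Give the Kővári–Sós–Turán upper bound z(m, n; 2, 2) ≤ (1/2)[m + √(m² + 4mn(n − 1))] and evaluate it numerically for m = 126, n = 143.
z(126, 143; 2, 2) ≤ (1/2)[126 + √(126² + 4·126·143·142)] = (1/2)[126 + √10250100] = 1663.7889

Kővári–Sós–Turán: let r_1, ..., r_126 be the row sums and z = Σ r_i the total number of 1s. Each pair of columns can share at most one row with both entries 1 (else a 2×2 all-ones block appears), so Σ_i C(r_i, 2) ≤ C(143, 2) = 10153. By convexity Σ_i C(r_i, 2) ≥ 126·C(z/126, 2) = z(z − 126)/(2·126), giving z² − 126z − 126·143·142 ≤ 0 and hence z ≤ (1/2)[126 + √(15876 + 4·2558556)] = (1/2)[126 + √10250100] ≈ (1/2)(126 + 3201.5777) = 1663.7889.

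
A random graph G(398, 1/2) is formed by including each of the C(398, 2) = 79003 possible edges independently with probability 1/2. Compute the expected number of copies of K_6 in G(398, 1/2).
E[# K_6] = C(398, 6) · (1/2)^C(6, 2) = 5315230907547 / 2^15 ≈ 162207974.473480

For each 6-subset S of vertices (there are C(398, 6) = 5315230907547 such S), let X_S = 1 if S induces a K_6 (all C(6, 2) = 15 edges present). Then P(X_S = 1) = (1/2)^15 = 1/32768. By linearity of expectation, E[# K_6] = C(398, 6) · (1/2)^15 = 5315230907547 / 32768 ≈ 162207974.473480.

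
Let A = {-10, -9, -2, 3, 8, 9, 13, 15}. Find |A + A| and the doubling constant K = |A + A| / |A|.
K = |A + A| / |A| = 30/8 = 15/4

Enumerate A + A = {a + b : a, b ∈ A}. With |A| = 8, there are |A|^2 = 64 ordered sum pairs; collecting distinct values, A + A = {-20, -19, -18, -12, -11, -7, -6, -4, -2, -1, 0, 1, 3, 4, 5, 6, 7, 11, 12, 13, 16, 17, 18, 21, 22, 23, 24, 26, 28, 30}, so |A + A| = 30. Thus K = 30/8 = 15/4. For comparison, the minimum possible |A + A| over all 8-element sets is 2·8 − 1 = 15 (so min K = 15/8), attained only by arithmetic progressions.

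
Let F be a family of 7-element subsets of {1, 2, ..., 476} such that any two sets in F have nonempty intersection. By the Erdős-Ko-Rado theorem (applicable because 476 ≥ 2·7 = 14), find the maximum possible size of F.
max |F| = C(475, 6) = 15454727762650

The Erdős-Ko-Rado theorem states: for n ≥ 2k, an intersecting family of k-subsets of an n-element set has size at most C(n − 1, k − 1), with equality for 'star' families {A ⊆ [n] : |A| = k, i ∈ A} (fix an element i). For n = 476, k = 7: C(475, 6) = 15454727762650.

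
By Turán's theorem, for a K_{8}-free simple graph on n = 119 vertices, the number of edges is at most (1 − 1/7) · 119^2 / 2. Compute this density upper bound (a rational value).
Turán density bound = (6/7) · 119^2/2 = 6069

Turán's theorem: ex(n, K_{r+1}) is achieved by the complete r-partite Turán graph T(n, r) with parts as balanced as possible, and is at most (1 − 1/r) · n^2/2. For r = 7, n = 119: the density bound is (6/7) · 14161/2 = 6069. Since 7 ∣ 119, the Turán graph T(119, 7) has parts of equal size 17, and its edge count e(T(119, 7)) = 6069 attains the density bound exactly.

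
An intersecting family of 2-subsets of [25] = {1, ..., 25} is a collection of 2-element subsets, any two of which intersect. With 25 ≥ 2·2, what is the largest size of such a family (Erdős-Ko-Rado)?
max |F| = C(24, 1) = 24

Erdős-Ko-Rado (1961): when n ≥ 2k, max |F| = C(n−1, k−1). The bound is attained by the star {A : i ∈ A} for any fixed i ∈ [n]. Here C(25−1, 2−1) = C(24, 1) = 24.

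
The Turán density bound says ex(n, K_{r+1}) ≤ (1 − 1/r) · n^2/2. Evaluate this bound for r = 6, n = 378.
Turán density bound = (5/6) · 378^2/2 = 59535

Turán's theorem: ex(n, K_{r+1}) is achieved by the complete r-partite Turán graph T(n, r) with parts as balanced as possible, and is at most (1 − 1/r) · n^2/2. For r = 6, n = 378: the density bound is (5/6) · 142884/2 = 59535. Since 6 ∣ 378, the Turán graph T(378, 6) has parts of equal size 63, and its edge count e(T(378, 6)) = 59535 attains the density bound exactly.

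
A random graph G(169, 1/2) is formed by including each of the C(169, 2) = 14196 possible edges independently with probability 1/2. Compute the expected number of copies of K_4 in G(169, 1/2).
E[# K_4] = C(169, 4) · (1/2)^C(4, 2) = 32795126 / 2^6 = 16397563/32 = 512423.84375

For each 4-subset S of vertices (there are C(169, 4) = 32795126 such S), let X_S = 1 if S induces a K_4 (all C(4, 2) = 6 edges present). Then P(X_S = 1) = (1/2)^6 = 1/64. By linearity of expectation, E[# K_4] = C(169, 4) · (1/2)^6 = 32795126 / 64 = 16397563/32 = 512423.84375.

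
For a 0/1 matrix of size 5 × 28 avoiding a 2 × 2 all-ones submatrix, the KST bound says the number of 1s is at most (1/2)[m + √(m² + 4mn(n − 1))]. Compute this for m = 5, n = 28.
z(5, 28; 2, 2) ≤ (1/2)[5 + √(5² + 4·5·28·27)] = (1/2)[5 + √15145] = 64.0325

Kővári–Sós–Turán: let r_1, ..., r_5 be the row sums and z = Σ r_i the total number of 1s. Each pair of columns can share at most one row with both entries 1 (else a 2×2 all-ones block appears), so Σ_i C(r_i, 2) ≤ C(28, 2) = 378. By convexity Σ_i C(r_i, 2) ≥ 5·C(z/5, 2) = z(z − 5)/(2·5), giving z² − 5z − 5·28·27 ≤ 0 and hence z ≤ (1/2)[5 + √(25 + 4·3780)] = (1/2)[5 + √15145] ≈ (1/2)(5 + 123.065) = 64.0325.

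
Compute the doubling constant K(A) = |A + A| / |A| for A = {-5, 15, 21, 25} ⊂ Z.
K = |A + A| / |A| = 10/4 = 5/2

Enumerate A + A = {a + b : a, b ∈ A}. With |A| = 4, there are |A|^2 = 16 ordered sum pairs; collecting distinct values, A + A = {-10, 10, 16, 20, 30, 36, 40, 42, 46, 50}, so |A + A| = 10. Thus K = 10/4 = 5/2. For comparison, the minimum possible |A + A| over all 4-element sets is 2·4 − 1 = 7 (so min K = 7/4), attained only by arithmetic progressions.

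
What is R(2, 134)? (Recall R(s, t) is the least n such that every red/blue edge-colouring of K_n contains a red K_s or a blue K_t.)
R(2, 134) = 134

R(2, k) = k for all k ≥ 2: in a 2-colouring of K_k, either some edge is red (a red K_2) or all edges are blue (a blue K_k). And K_{133} coloured all-blue has no blue K_134, so R(2, 134) > 133. Hence R(2, 134) = 134.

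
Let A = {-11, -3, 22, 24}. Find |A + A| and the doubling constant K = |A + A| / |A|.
K = |A + A| / |A| = 10/4 = 5/2

Enumerate A + A = {a + b : a, b ∈ A}. With |A| = 4, there are |A|^2 = 16 ordered sum pairs; collecting distinct values, A + A = {-22, -14, -6, 11, 13, 19, 21, 44, 46, 48}, so |A + A| = 10. Thus K = 10/4 = 5/2. For comparison, the minimum possible |A + A| over all 4-element sets is 2·4 − 1 = 7 (so min K = 7/4), attained only by arithmetic progressions.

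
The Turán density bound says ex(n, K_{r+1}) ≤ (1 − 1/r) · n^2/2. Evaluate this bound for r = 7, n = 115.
Turán density bound = (6/7) · 115^2/2 = 39675/7 ≈ 5667.8571

Turán's theorem: ex(n, K_{r+1}) is achieved by the complete r-partite Turán graph T(n, r) with parts as balanced as possible, and is at most (1 − 1/r) · n^2/2. For r = 7, n = 115: the density bound is (6/7) · 13225/2 = 39675/7 ≈ 5667.8571. The integer-valued extremum is e(T(115, 7)) = 5667, which is strictly less than the density bound 39675/7 since 7 ∤ 115 (the parts of T(115, 7) cannot all be equal).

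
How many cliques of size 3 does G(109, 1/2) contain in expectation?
E[# K_3] = C(109, 3) · (1/2)^C(3, 2) = 209934 / 2^3 = 104967/4 = 26241.75

For each 3-subset S of vertices (there are C(109, 3) = 209934 such S), let X_S = 1 if S induces a K_3 (all C(3, 2) = 3 edges present). Then P(X_S = 1) = (1/2)^3 = 1/8. By linearity of expectation, E[# K_3] = C(109, 3) · (1/2)^3 = 209934 / 8 = 104967/4 = 26241.75.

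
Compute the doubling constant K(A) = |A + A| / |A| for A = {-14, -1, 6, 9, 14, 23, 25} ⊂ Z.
K = |A + A| / |A| = 28/7 = 4

Enumerate A + A = {a + b : a, b ∈ A}. With |A| = 7, there are |A|^2 = 49 ordered sum pairs; collecting distinct values, A + A = {-28, -15, -8, -5, -2, 0, 5, 8, 9, 11, 12, 13, 15, 18, 20, 22, 23, 24, 28, 29, 31, 32, 34, 37, 39, 46, 48, 50}, so |A + A| = 28. Thus K = 28/7 = 4. For comparison, the minimum possible |A + A| over all 7-element sets is 2·7 − 1 = 13 (so min K = 13/7), attained only by arithmetic progressions.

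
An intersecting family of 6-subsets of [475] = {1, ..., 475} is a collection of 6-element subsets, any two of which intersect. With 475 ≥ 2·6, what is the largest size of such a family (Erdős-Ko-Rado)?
max |F| = C(474, 5) = 195217613844

Erdős-Ko-Rado (1961): when n ≥ 2k, max |F| = C(n−1, k−1). The bound is attained by the star {A : i ∈ A} for any fixed i ∈ [n]. Here C(475−1, 6−1) = C(474, 5) = 195217613844.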